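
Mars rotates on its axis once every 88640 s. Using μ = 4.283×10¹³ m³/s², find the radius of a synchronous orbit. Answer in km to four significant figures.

A synchronous orbit has period T, so by Kepler's third law a = (μT²/4π²)^(1/3).
μT²/4π² = 4.283×10¹³ × (8.864×10⁴)² / 39.48 = 8.524×10²¹ m³.
a = 2.043×10⁷ m = 20428 km.

r_sync ≈ 20430 km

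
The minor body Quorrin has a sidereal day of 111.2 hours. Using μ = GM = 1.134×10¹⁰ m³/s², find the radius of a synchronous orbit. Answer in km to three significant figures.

T = 111.2 hours = 4.003×10⁵ s.
A synchronous orbit has period T, so by Kepler's third law a = (μT²/4π²)^(1/3).
μT²/4π² = 1.134×10¹⁰ × (4.003×10⁵)² / 39.48 = 4.603×10¹⁹ m³.
a = 3.584×10⁶ m = 3583.9 km.

r_sync ≈ 3580 km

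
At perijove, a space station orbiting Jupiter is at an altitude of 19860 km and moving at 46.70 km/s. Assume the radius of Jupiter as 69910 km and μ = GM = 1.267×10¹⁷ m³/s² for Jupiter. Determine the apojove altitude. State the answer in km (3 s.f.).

r_p = 69910 + 19860 = 89770 km = 8.977×10⁷ m.
Specific energy ε = v²/2 − μ/r = -3.209×10⁸ J/kg, so a = −μ/(2ε) = 1.974×10⁸ m.
The apsides satisfy r_p + r_a = 2a, so the apojove radius is 2a − r_p = 3.050×10⁸ m = 3.0501×10⁵ km.
Apojove altitude = 3.0501×10⁵ − 69910 = 2.3510×10⁵ km.

apojove altitude ≈ 2.35×10⁵ km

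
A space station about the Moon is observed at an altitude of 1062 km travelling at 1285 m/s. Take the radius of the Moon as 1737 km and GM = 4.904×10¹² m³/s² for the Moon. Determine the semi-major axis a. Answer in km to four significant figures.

r = 1737 + 1062 = 2799.0 km = 2.799×10⁶ m.
Vis-viva rearranged: 1/a = 2/r − v²/μ = 7.145×10⁻⁷ − 3.367×10⁻⁷ = 3.778×10⁻⁷ m⁻¹.
a = 2.647×10⁶ m = 2646.7 km.

a ≈ 2647 km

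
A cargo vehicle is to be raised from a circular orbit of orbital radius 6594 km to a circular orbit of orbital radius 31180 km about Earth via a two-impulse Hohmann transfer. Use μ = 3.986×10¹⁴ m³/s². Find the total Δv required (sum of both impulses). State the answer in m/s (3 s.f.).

Δv_total ≈ 3680 m/s

r₁ = 6594 km = 6.594×10⁶ m.
r₂ = 31180 km = 3.118×10⁷ m.
Transfer ellipse a_t = (r₁ + r₂)/2 = 1.889×10⁷ m.
At r₁: circular v_c1 = √(μ/r₁) = 7775 m/s; transfer-perigee v_p = √[μ(2/r₁ − 1/a_t)] = 9990 m/s.
Δv₁ = v_p − v_c1 = 2215 m/s.
At r₂: circular v_c2 = √(μ/r₂) = 3575 m/s; transfer-apogee v_a = √[μ(2/r₂ − 1/a_t)] = 2113 m/s.
Δv₂ = v_c2 − v_a = 1463 m/s.
Total Δv = Δv₁ + Δv₂ = 3678 m/s.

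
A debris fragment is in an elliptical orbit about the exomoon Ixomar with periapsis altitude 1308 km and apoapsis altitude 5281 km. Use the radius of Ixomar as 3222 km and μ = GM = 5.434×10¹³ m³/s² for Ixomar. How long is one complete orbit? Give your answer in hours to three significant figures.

r_p = 3222 + 1308 = 4530.0 km = 4.5300×10⁶ m.
r_a = 3222 + 5281 = 8503.0 km = 8.5030×10⁶ m.
Semi-major axis a = (r_p + r_a)/2 = (4530.0 + 8503.0)/2 = 6516.5 km = 6.516×10⁶ m.
By Kepler's third law T = 2π√(a³/μ) = 2π × 2.257×10³ = 1.418×10⁴ s.
= 3.939 hours.

T ≈ 3.94 hours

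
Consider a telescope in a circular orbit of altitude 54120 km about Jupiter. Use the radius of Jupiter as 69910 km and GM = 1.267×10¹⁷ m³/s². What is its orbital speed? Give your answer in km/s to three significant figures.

r = 69910 + 54120 = 124030 km = 1.2403×10⁸ m.
For a circular orbit v = √(μ/r) = √(1.267×10¹⁷ / 1.240×10⁸) = √(1.022×10⁹) = 31960 m/s.
That is 31.96 km/s.

v ≈ 32.0 km/s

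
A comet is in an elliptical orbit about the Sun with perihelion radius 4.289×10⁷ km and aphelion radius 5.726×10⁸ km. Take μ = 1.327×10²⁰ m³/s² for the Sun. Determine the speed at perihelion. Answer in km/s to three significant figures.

Semi-major axis a = (r_p + r_a)/2 = 3.0774×10⁸ km = 3.077×10¹¹ m.
Vis-viva: v² = μ(2/r − 1/a) = 1.327×10²⁰ × (4.663×10⁻¹¹ − 3.249×10⁻¹²) = 5.757×10⁹ m²/s².
v = 75870 m/s = 75.87 km/s.

v ≈ 75.9 km/s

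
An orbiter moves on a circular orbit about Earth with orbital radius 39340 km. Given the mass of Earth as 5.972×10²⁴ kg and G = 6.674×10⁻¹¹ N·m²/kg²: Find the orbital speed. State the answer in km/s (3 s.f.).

v ≈ 3.18 km/s

μ = GM = 6.674×10⁻¹¹ × 5.972×10²⁴ = 3.986×10¹⁴ m³/s².
r = 39340 km = 3.934×10⁷ m.
For a circular orbit v = √(μ/r) = √(3.986×10¹⁴ / 3.934×10⁷) = √(1.013×10⁷) = 3183 m/s.
That is 3.183 km/s.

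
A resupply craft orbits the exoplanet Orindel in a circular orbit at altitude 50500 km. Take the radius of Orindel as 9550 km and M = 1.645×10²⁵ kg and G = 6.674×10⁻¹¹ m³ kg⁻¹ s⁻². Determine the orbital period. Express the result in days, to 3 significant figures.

T ≈ 1.02 days

μ = GM = 6.674×10⁻¹¹ × 1.645×10²⁵ = 1.098×10¹⁵ m³/s².
r = 9550 + 50500 = 60050 km = 6.0050×10⁷ m.
Kepler's third law: T = 2π√(r³/μ) = 2π√((6.005×10⁷)³ / 1.098×10¹⁵).
r³/μ = 1.972×10⁸ s², so T = 2π × 1.404×10⁴ = 8.824×10⁴ s.
Converting: 8.824×10⁴ s ÷ 86400 = 1.021 days.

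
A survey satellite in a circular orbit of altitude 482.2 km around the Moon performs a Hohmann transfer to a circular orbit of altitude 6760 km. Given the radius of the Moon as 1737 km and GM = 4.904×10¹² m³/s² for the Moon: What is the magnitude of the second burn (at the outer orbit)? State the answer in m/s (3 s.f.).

Δv ≈ 271 m/s

r₁ = 1737 + 482.2 = 2219.2 km = 2.2192×10⁶ m.
r₂ = 1737 + 6760 = 8497.0 km = 8.4970×10⁶ m.
Transfer ellipse a_t = (r₁ + r₂)/2 = 5.358×10⁶ m.
At r₁: circular v_c1 = √(μ/r₁) = 1487 m/s; transfer-perilune v_p = √[μ(2/r₁ − 1/a_t)] = 1872 m/s.
At r₂: circular v_c2 = √(μ/r₂) = 759.7 m/s; transfer-apolune v_a = √[μ(2/r₂ − 1/a_t)] = 488.9 m/s.
Δv₂ = v_c2 − v_a = 270.8 m/s.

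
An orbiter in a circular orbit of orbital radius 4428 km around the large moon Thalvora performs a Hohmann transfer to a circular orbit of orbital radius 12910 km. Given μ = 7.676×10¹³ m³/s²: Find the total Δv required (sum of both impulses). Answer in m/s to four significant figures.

Δv_total ≈ 1613 m/s

r₁ = 4428 km = 4.428×10⁶ m.
r₂ = 12910 km = 1.291×10⁷ m.
Transfer ellipse a_t = (r₁ + r₂)/2 = 8.669×10⁶ m.
At r₁: circular v_c1 = √(μ/r₁) = 4164 m/s; transfer-periapsis v_p = √[μ(2/r₁ − 1/a_t)] = 5081 m/s.
Δv₁ = v_p − v_c1 = 917.4 m/s.
At r₂: circular v_c2 = √(μ/r₂) = 2438 m/s; transfer-apoapsis v_a = √[μ(2/r₂ − 1/a_t)] = 1743 m/s.
Δv₂ = v_c2 − v_a = 695.7 m/s.
Total Δv = Δv₁ + Δv₂ = 1613 m/s.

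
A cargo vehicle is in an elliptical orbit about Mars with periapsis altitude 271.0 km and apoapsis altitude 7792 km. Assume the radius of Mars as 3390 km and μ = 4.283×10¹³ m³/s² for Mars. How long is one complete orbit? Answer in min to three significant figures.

T ≈ 324 min

r_p = 3390 + 271.0 = 3661.0 km = 3.6610×10⁶ m.
r_a = 3390 + 7792 = 11182 km = 1.1182×10⁷ m.
Semi-major axis a = (r_p + r_a)/2 = (3661.0 + 11182)/2 = 7421.5 km = 7.422×10⁶ m.
By Kepler's third law T = 2π√(a³/μ) = 2π × 3.089×10³ = 1.941×10⁴ s.
= 323.5 min.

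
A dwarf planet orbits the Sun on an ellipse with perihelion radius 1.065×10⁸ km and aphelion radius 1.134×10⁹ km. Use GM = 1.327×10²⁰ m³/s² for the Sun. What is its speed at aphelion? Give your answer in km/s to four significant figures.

v ≈ 4.483 km/s

Semi-major axis a = (r_p + r_a)/2 = 6.2025×10⁸ km = 6.202×10¹¹ m.
Vis-viva: v² = μ(2/r − 1/a) = 1.327×10²⁰ × (1.764×10⁻¹² − 1.612×10⁻¹²) = 2.009×10⁷ m²/s².
v = 4483 m/s = 4.483 km/s.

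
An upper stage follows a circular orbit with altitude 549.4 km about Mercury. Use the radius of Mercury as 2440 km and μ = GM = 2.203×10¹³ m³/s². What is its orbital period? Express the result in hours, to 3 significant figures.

T ≈ 1.92 hours

r = 2440 + 549.4 = 2989.4 km = 2.9894×10⁶ m.
Kepler's third law: T = 2π√(r³/μ) = 2π√((2.989×10⁶)³ / 2.203×10¹³).
r³/μ = 1.213×10⁶ s², so T = 2π × 1.101×10³ = 6.919×10³ s.
Converting: 6.919×10³ s ÷ 3600 = 1.922 hours.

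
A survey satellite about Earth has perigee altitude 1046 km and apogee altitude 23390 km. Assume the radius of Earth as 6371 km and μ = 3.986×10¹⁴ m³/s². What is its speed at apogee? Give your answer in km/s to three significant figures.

r_p = 6371 + 1046 = 7417.0 km = 7.4170×10⁶ m.
r_a = 6371 + 23390 = 29761 km = 2.9761×10⁷ m.
Semi-major axis a = (r_p + r_a)/2 = 18589 km = 1.859×10⁷ m.
Vis-viva: v² = μ(2/r − 1/a) = 3.986×10¹⁴ × (6.720×10⁻⁸ − 5.380×10⁻⁸) = 5.344×10⁶ m²/s².
v = 2312 m/s = 2.312 km/s.

v ≈ 2.31 km/s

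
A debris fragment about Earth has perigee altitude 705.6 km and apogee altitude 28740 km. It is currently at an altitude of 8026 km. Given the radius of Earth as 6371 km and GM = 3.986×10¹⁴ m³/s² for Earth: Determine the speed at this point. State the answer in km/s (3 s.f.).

v ≈ 6.04 km/s

r_p = 6371 + 705.6 = 7076.6 km = 7.0766×10⁶ m.
r_a = 6371 + 28740 = 35111 km = 3.5111×10⁷ m.
r = 6371 + 8026 = 14397 km = 1.440×10⁷ m.
Semi-major axis a = (r_p + r_a)/2 = 21094 km = 2.109×10⁷ m.
Vis-viva: v² = μ(2/r − 1/a) = 3.986×10¹⁴ × (1.389×10⁻⁷ − 4.741×10⁻⁸) = 3.648×10⁷ m²/s².
v = 6040 m/s = 6.040 km/s.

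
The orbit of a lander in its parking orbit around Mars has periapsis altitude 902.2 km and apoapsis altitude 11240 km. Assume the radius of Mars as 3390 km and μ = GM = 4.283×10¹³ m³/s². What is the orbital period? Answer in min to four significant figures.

T ≈ 465.7 min

r_p = 3390 + 902.2 = 4292.2 km = 4.2922×10⁶ m.
r_a = 3390 + 11240 = 14630 km = 1.4630×10⁷ m.
Semi-major axis a = (r_p + r_a)/2 = (4292.2 + 14630)/2 = 9461.1 km = 9.461×10⁶ m.
By Kepler's third law T = 2π√(a³/μ) = 2π × 4.447×10³ = 2.794×10⁴ s.
= 465.7 min.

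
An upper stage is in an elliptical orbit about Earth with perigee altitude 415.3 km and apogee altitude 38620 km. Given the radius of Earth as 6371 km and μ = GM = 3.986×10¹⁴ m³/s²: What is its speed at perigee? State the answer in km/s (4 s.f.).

r_p = 6371 + 415.3 = 6786.3 km = 6.7863×10⁶ m.
r_a = 6371 + 38620 = 44991 km = 4.4991×10⁷ m.
Semi-major axis a = (r_p + r_a)/2 = 25889 km = 2.589×10⁷ m.
Vis-viva: v² = μ(2/r − 1/a) = 3.986×10¹⁴ × (2.947×10⁻⁷ − 3.863×10⁻⁸) = 1.021×10⁸ m²/s².
v = 10100 m/s = 10.10 km/s.

v ≈ 10.10 km/s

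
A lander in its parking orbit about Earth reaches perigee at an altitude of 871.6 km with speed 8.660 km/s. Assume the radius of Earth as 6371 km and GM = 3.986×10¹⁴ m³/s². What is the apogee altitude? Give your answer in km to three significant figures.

r_p = 6371 + 871.6 = 7242.6 km = 7.243×10⁶ m.
Specific energy ε = v²/2 − μ/r = -1.754×10⁷ J/kg, so a = −μ/(2ε) = 1.136×10⁷ m.
The apsides satisfy r_p + r_a = 2a, so the apogee radius is 2a − r_p = 1.549×10⁷ m = 15486 km.
Apogee altitude = 15486 − 6371 = 9114.6 km.

apogee altitude ≈ 9110 km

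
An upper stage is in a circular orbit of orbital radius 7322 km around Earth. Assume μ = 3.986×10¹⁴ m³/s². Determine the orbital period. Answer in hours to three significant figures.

r = 7322 km = 7.322×10⁶ m.
Kepler's third law: T = 2π√(r³/μ) = 2π√((7.322×10⁶)³ / 3.986×10¹⁴).
r³/μ = 9.848×10⁵ s², so T = 2π × 9.924×10² = 6.235×10³ s.
Converting: 6.235×10³ s ÷ 3600 = 1.732 hours.

T ≈ 1.73 hours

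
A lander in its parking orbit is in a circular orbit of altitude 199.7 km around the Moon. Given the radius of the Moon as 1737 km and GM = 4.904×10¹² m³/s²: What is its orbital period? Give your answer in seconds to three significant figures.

T ≈ 7650 seconds

r = 1737 + 199.7 = 1936.7 km = 1.9367×10⁶ m.
Kepler's third law: T = 2π√(r³/μ) = 2π√((1.937×10⁶)³ / 4.904×10¹²).
r³/μ = 1.481×10⁶ s², so T = 2π × 1.217×10³ = 7.647×10³ s.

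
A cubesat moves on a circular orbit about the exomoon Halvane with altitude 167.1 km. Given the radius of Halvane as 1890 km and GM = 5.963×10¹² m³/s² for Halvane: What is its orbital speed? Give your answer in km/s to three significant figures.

r = 1890 + 167.1 = 2057.1 km = 2.0571×10⁶ m.
For a circular orbit v = √(μ/r) = √(5.963×10¹² / 2.057×10⁶) = √(2.899×10⁶) = 1703 m/s.
That is 1.703 km/s.

v ≈ 1.70 km/s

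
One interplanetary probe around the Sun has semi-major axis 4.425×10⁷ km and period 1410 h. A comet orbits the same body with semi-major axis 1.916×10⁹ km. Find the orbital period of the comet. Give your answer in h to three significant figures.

T₂ ≈ 4.02×10⁵ h

Kepler's third law: T² ∝ a³, so T₂ = T₁ (a₂/a₁)^(3/2).
a₂/a₁ = 43.30, (a₂/a₁)^(3/2) = 284.9.
T₂ = 1410 × 284.9 = 4.017×10⁵ h.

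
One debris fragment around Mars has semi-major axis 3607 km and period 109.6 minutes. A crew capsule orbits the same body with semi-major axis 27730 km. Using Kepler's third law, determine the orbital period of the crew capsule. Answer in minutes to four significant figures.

Kepler's third law: T² ∝ a³, so T₂ = T₁ (a₂/a₁)^(3/2).
a₂/a₁ = 7.688, (a₂/a₁)^(3/2) = 21.32.
T₂ = 109.6 × 21.32 = 2336 minutes.

T₂ ≈ 2336 minutes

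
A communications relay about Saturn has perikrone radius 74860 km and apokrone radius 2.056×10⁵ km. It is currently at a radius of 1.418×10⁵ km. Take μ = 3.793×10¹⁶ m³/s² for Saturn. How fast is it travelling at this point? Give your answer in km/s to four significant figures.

v ≈ 16.26 km/s

Semi-major axis a = (r_p + r_a)/2 = 1.4023×10⁵ km = 1.402×10⁸ m.
Vis-viva: v² = μ(2/r − 1/a) = 3.793×10¹⁶ × (1.410×10⁻⁸ − 7.131×10⁻⁹) = 2.645×10⁸ m²/s².
v = 16260 m/s = 16.26 km/s.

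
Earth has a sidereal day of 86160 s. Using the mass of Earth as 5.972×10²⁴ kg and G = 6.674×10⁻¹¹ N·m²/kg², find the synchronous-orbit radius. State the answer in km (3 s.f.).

μ = GM = 6.674×10⁻¹¹ × 5.972×10²⁴ = 3.986×10¹⁴ m³/s².
A synchronous orbit has period T, so by Kepler's third law a = (μT²/4π²)^(1/3).
μT²/4π² = 3.986×10¹⁴ × (8.616×10⁴)² / 39.48 = 7.495×10²² m³.
a = 4.216×10⁷ m = 42162 km.

r_sync ≈ 42200 km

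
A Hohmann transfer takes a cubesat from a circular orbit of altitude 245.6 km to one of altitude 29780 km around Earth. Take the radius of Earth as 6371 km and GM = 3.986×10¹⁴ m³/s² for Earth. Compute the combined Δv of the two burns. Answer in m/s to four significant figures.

Δv_total ≈ 3804 m/s

r₁ = 6371 + 245.6 = 6616.6 km = 6.6166×10⁶ m.
r₂ = 6371 + 29780 = 36151 km = 3.6151×10⁷ m.
Transfer ellipse a_t = (r₁ + r₂)/2 = 2.138×10⁷ m.
At r₁: circular v_c1 = √(μ/r₁) = 7762 m/s; transfer-perigee v_p = √[μ(2/r₁ − 1/a_t)] = 10090 m/s.
Δv₁ = v_p − v_c1 = 2330 m/s.
At r₂: circular v_c2 = √(μ/r₂) = 3321 m/s; transfer-apogee v_a = √[μ(2/r₂ − 1/a_t)] = 1847 m/s.
Δv₂ = v_c2 − v_a = 1473 m/s.
Total Δv = Δv₁ + Δv₂ = 3804 m/s.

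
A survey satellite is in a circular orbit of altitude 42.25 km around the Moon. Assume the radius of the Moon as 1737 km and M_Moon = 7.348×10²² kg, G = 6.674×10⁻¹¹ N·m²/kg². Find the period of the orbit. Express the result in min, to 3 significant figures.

μ = GM = 6.674×10⁻¹¹ × 7.348×10²² = 4.904×10¹² m³/s².
r = 1737 + 42.25 = 1779.2 km = 1.7792×10⁶ m.
Kepler's third law: T = 2π√(r³/μ) = 2π√((1.779×10⁶)³ / 4.904×10¹²).
r³/μ = 1.149×10⁶ s², so T = 2π × 1.072×10³ = 6.734×10³ s.
Converting: 6.734×10³ s ÷ 60.00 = 112.2 min.

T ≈ 112 min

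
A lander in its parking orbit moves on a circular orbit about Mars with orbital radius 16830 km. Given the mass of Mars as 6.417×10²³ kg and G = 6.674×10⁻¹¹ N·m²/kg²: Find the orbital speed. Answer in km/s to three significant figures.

μ = GM = 6.674×10⁻¹¹ × 6.417×10²³ = 4.283×10¹³ m³/s².
r = 16830 km = 1.683×10⁷ m.
For a circular orbit v = √(μ/r) = √(4.283×10¹³ / 1.683×10⁷) = √(2.545×10⁶) = 1595 m/s.
That is 1.595 km/s.

v ≈ 1.60 km/s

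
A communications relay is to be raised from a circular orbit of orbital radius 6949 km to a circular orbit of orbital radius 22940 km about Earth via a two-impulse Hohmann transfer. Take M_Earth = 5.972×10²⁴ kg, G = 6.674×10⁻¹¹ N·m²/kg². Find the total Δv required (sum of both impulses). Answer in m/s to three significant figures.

Δv_total ≈ 3140 m/s

μ = GM = 6.674×10⁻¹¹ × 5.972×10²⁴ = 3.986×10¹⁴ m³/s².
r₁ = 6949 km = 6.949×10⁶ m.
r₂ = 22940 km = 2.294×10⁷ m.
Transfer ellipse a_t = (r₁ + r₂)/2 = 1.494×10⁷ m.
At r₁: circular v_c1 = √(μ/r₁) = 7573 m/s; transfer-perigee v_p = √[μ(2/r₁ − 1/a_t)] = 9383 m/s.
Δv₁ = v_p − v_c1 = 1810 m/s.
At r₂: circular v_c2 = √(μ/r₂) = 4168 m/s; transfer-apogee v_a = √[μ(2/r₂ − 1/a_t)] = 2842 m/s.
Δv₂ = v_c2 − v_a = 1326 m/s.
Total Δv = Δv₁ + Δv₂ = 3136 m/s.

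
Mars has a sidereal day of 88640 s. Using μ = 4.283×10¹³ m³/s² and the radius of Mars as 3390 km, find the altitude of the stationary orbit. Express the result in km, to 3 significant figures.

h_sync ≈ 17000 km

A synchronous orbit has period T, so by Kepler's third law a = (μT²/4π²)^(1/3).
μT²/4π² = 4.283×10¹³ × (8.864×10⁴)² / 39.48 = 8.524×10²¹ m³.
a = 2.043×10⁷ m = 20428 km.
Altitude h = a − R = 20428 − 3390 = 17038 km.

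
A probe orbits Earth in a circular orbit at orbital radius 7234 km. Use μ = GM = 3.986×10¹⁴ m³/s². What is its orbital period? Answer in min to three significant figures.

T ≈ 102 min

r = 7234 km = 7.234×10⁶ m.
Kepler's third law: T = 2π√(r³/μ) = 2π√((7.234×10⁶)³ / 3.986×10¹⁴).
r³/μ = 9.497×10⁵ s², so T = 2π × 9.745×10² = 6.123×10³ s.
Converting: 6.123×10³ s ÷ 60.00 = 102.1 min.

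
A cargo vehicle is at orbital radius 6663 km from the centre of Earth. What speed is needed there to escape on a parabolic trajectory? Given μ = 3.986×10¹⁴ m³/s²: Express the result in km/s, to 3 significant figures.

v_esc ≈ 10.9 km/s

r = 6663 km = 6.663×10⁶ m.
Escape speed v_esc = √(2μ/r) = √(2 × 3.986×10¹⁴ / 6.663×10⁶) = √(1.196×10⁸) = 10940 m/s.
= 10.94 km/s.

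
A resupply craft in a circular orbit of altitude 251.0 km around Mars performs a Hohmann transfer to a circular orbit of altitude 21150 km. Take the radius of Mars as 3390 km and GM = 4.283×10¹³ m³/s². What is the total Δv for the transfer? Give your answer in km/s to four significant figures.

r₁ = 3390 + 251.0 = 3641.0 km = 3.6410×10⁶ m.
r₂ = 3390 + 21150 = 24540 km = 2.4540×10⁷ m.
Transfer ellipse a_t = (r₁ + r₂)/2 = 1.409×10⁷ m.
At r₁: circular v_c1 = √(μ/r₁) = 3430 m/s; transfer-periapsis v_p = √[μ(2/r₁ − 1/a_t)] = 4526 m/s.
Δv₁ = v_p − v_c1 = 1096 m/s.
At r₂: circular v_c2 = √(μ/r₂) = 1321 m/s; transfer-apoapsis v_a = √[μ(2/r₂ − 1/a_t)] = 671.6 m/s.
Δv₂ = v_c2 − v_a = 649.5 m/s.
Total Δv = Δv₁ + Δv₂ = 1746 m/s = 1.746 km/s.

Δv_total ≈ 1.746 km/s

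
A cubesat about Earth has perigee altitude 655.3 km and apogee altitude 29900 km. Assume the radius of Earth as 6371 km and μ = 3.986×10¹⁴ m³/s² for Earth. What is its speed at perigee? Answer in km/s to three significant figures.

v ≈ 9.75 km/s

r_p = 6371 + 655.3 = 7026.3 km = 7.0263×10⁶ m.
r_a = 6371 + 29900 = 36271 km = 3.6271×10⁷ m.
Semi-major axis a = (r_p + r_a)/2 = 21649 km = 2.165×10⁷ m.
Vis-viva: v² = μ(2/r − 1/a) = 3.986×10¹⁴ × (2.846×10⁻⁷ − 4.619×10⁻⁸) = 9.505×10⁷ m²/s².
v = 9749 m/s = 9.749 km/s.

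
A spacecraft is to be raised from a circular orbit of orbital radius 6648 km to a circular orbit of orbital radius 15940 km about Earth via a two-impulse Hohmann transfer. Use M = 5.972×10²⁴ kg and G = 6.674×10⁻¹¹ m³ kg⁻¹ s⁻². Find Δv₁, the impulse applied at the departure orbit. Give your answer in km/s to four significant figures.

Δv ≈ 1.456 km/s

μ = GM = 6.674×10⁻¹¹ × 5.972×10²⁴ = 3.986×10¹⁴ m³/s².
r₁ = 6648 km = 6.648×10⁶ m.
r₂ = 15940 km = 1.594×10⁷ m.
Transfer ellipse a_t = (r₁ + r₂)/2 = 1.129×10⁷ m.
At r₁: circular v_c1 = √(μ/r₁) = 7743 m/s; transfer-perigee v_p = √[μ(2/r₁ − 1/a_t)] = 9199 m/s.
Δv₁ = v_p − v_c1 = 1456 m/s.
= 1.456 km/s.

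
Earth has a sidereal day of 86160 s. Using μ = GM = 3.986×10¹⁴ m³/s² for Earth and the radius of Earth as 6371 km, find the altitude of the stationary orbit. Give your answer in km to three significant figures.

h_sync ≈ 35800 km

A synchronous orbit has period T, so by Kepler's third law a = (μT²/4π²)^(1/3).
μT²/4π² = 3.986×10¹⁴ × (8.616×10⁴)² / 39.48 = 7.495×10²² m³.
a = 4.216×10⁷ m = 42163 km.
Altitude h = a − R = 42163 − 6371 = 35792 km.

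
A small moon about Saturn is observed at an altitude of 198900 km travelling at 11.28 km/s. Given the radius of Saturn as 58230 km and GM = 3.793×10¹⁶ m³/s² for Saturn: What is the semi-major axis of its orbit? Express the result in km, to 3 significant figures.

r = 58230 + 198900 = 2.5713×10⁵ km = 2.571×10⁸ m.
Vis-viva rearranged: 1/a = 2/r − v²/μ = 7.778×10⁻⁹ − 3.355×10⁻⁹ = 4.424×10⁻⁹ m⁻¹.
a = 2.261×10⁸ m = 2.2606×10⁵ km.

a ≈ 2.26×10⁵ km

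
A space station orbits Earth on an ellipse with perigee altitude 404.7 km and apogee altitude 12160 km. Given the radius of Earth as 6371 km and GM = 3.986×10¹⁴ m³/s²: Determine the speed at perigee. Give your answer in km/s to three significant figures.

v ≈ 9.28 km/s

r_p = 6371 + 404.7 = 6775.7 km = 6.7757×10⁶ m.
r_a = 6371 + 12160 = 18531 km = 1.8531×10⁷ m.
Semi-major axis a = (r_p + r_a)/2 = 12653 km = 1.265×10⁷ m.
Vis-viva: v² = μ(2/r − 1/a) = 3.986×10¹⁴ × (2.952×10⁻⁷ − 7.903×10⁻⁸) = 8.615×10⁷ m²/s².
v = 9282 m/s = 9.282 km/s.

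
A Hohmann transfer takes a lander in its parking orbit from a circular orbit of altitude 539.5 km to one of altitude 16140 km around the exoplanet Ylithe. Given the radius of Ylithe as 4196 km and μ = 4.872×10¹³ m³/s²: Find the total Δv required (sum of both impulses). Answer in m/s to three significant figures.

Δv_total ≈ 1470 m/s

r₁ = 4196 + 539.5 = 4735.5 km = 4.7355×10⁶ m.
r₂ = 4196 + 16140 = 20336 km = 2.0336×10⁷ m.
Transfer ellipse a_t = (r₁ + r₂)/2 = 1.254×10⁷ m.
At r₁: circular v_c1 = √(μ/r₁) = 3208 m/s; transfer-periapsis v_p = √[μ(2/r₁ − 1/a_t)] = 4085 m/s.
Δv₁ = v_p − v_c1 = 877.8 m/s.
At r₂: circular v_c2 = √(μ/r₂) = 1548 m/s; transfer-apoapsis v_a = √[μ(2/r₂ − 1/a_t)] = 951.3 m/s.
Δv₂ = v_c2 − v_a = 596.5 m/s.
Total Δv = Δv₁ + Δv₂ = 1474 m/s.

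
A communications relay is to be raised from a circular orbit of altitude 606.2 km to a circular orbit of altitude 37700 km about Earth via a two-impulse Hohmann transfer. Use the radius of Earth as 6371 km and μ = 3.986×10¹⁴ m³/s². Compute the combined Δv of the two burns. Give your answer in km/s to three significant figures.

r₁ = 6371 + 606.2 = 6977.2 km = 6.9772×10⁶ m.
r₂ = 6371 + 37700 = 44071 km = 4.4071×10⁷ m.
Transfer ellipse a_t = (r₁ + r₂)/2 = 2.552×10⁷ m.
At r₁: circular v_c1 = √(μ/r₁) = 7558 m/s; transfer-perigee v_p = √[μ(2/r₁ − 1/a_t)] = 9932 m/s.
Δv₁ = v_p − v_c1 = 2373 m/s.
At r₂: circular v_c2 = √(μ/r₂) = 3007 m/s; transfer-apogee v_a = √[μ(2/r₂ − 1/a_t)] = 1572 m/s.
Δv₂ = v_c2 − v_a = 1435 m/s.
Total Δv = Δv₁ + Δv₂ = 3808 m/s = 3.808 km/s.

Δv_total ≈ 3.81 km/s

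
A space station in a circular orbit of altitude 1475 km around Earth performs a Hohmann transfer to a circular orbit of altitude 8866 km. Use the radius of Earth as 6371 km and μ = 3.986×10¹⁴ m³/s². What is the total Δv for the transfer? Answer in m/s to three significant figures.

Δv_total ≈ 1960 m/s

r₁ = 6371 + 1475 = 7846.0 km = 7.8460×10⁶ m.
r₂ = 6371 + 8866 = 15237 km = 1.5237×10⁷ m.
Transfer ellipse a_t = (r₁ + r₂)/2 = 1.154×10⁷ m.
At r₁: circular v_c1 = √(μ/r₁) = 7128 m/s; transfer-perigee v_p = √[μ(2/r₁ − 1/a_t)] = 8190 m/s.
Δv₁ = v_p − v_c1 = 1062 m/s.
At r₂: circular v_c2 = √(μ/r₂) = 5115 m/s; transfer-apogee v_a = √[μ(2/r₂ − 1/a_t)] = 4217 m/s.
Δv₂ = v_c2 − v_a = 897.6 m/s.
Total Δv = Δv₁ + Δv₂ = 1960 m/s.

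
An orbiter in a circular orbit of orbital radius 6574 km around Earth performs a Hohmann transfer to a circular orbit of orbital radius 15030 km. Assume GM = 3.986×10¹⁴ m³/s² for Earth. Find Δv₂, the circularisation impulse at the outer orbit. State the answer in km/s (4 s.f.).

r₁ = 6574 km = 6.574×10⁶ m.
r₂ = 15030 km = 1.503×10⁷ m.
Transfer ellipse a_t = (r₁ + r₂)/2 = 1.080×10⁷ m.
At r₁: circular v_c1 = √(μ/r₁) = 7787 m/s; transfer-perigee v_p = √[μ(2/r₁ − 1/a_t)] = 9185 m/s.
At r₂: circular v_c2 = √(μ/r₂) = 5150 m/s; transfer-apogee v_a = √[μ(2/r₂ − 1/a_t)] = 4017 m/s.
Δv₂ = v_c2 − v_a = 1132 m/s.
= 1.132 km/s.

Δv ≈ 1.132 km/s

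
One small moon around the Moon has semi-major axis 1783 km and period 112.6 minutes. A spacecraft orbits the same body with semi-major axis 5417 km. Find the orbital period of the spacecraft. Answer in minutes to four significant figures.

T₂ ≈ 596.3 minutes

Kepler's third law: T² ∝ a³, so T₂ = T₁ (a₂/a₁)^(3/2).
a₂/a₁ = 3.038, (a₂/a₁)^(3/2) = 5.296.
T₂ = 112.6 × 5.296 = 596.3 minutes.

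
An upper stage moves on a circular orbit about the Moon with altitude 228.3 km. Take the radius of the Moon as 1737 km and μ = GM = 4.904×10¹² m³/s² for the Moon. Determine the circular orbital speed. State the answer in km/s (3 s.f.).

r = 1737 + 228.3 = 1965.3 km = 1.9653×10⁶ m.
For a circular orbit v = √(μ/r) = √(4.904×10¹² / 1.965×10⁶) = √(2.495×10⁶) = 1580 m/s.
That is 1.580 km/s.

v ≈ 1.58 km/s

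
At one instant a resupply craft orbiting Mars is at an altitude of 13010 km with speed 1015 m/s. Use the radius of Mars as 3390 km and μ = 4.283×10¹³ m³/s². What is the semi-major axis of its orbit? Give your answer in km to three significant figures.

a ≈ 10200 km

r = 3390 + 13010 = 16400 km = 1.640×10⁷ m.
Vis-viva rearranged: 1/a = 2/r − v²/μ = 1.220×10⁻⁷ − 2.405×10⁻⁸ = 9.790×10⁻⁸ m⁻¹.
a = 1.021×10⁷ m = 10215 km.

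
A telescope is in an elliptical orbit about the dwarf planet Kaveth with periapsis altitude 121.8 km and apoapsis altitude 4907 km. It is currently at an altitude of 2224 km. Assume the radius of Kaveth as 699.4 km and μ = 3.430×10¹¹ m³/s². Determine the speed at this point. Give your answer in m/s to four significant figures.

v ≈ 357.7 m/s

r_p = 699.4 + 121.8 = 821.20 km = 8.2120×10⁵ m.
r_a = 699.4 + 4907 = 5606.4 km = 5.6064×10⁶ m.
r = 699.4 + 2224 = 2923.4 km = 2.923×10⁶ m.
Semi-major axis a = (r_p + r_a)/2 = 3213.8 km = 3.214×10⁶ m.
Vis-viva: v² = μ(2/r − 1/a) = 3.430×10¹¹ × (6.841×10⁻⁷ − 3.112×10⁻⁷) = 1.279×10⁵ m²/s².
v = 357.7 m/s.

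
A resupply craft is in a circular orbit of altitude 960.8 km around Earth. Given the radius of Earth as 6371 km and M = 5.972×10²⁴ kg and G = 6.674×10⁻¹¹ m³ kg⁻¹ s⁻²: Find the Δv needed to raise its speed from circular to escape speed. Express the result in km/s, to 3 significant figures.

Δv ≈ 3.05 km/s

μ = GM = 6.674×10⁻¹¹ × 5.972×10²⁴ = 3.986×10¹⁴ m³/s².
r = 6371 + 960.8 = 7331.8 km = 7.3318×10⁶ m.
Circular speed v_c = √(μ/r) = 7373 m/s.
Escape speed v_esc = √(2μ/r) = √2 × v_c = 10430 m/s.
Δv = v_esc − v_c = 3054 m/s = 3.054 km/s.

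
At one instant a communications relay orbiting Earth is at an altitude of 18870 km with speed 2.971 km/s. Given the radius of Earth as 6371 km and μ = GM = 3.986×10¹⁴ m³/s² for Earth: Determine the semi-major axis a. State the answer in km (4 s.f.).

r = 6371 + 18870 = 25241 km = 2.524×10⁷ m.
Vis-viva rearranged: 1/a = 2/r − v²/μ = 7.924×10⁻⁸ − 2.214×10⁻⁸ = 5.709×10⁻⁸ m⁻¹.
a = 1.752×10⁷ m = 17516 km.

a ≈ 17520 km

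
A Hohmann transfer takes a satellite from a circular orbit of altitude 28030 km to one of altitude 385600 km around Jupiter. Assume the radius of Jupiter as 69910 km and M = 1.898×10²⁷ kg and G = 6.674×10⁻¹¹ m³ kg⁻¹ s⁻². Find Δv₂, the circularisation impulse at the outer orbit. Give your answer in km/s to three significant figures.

Δv ≈ 6.76 km/s

μ = GM = 6.674×10⁻¹¹ × 1.898×10²⁷ = 1.267×10¹⁷ m³/s².
r₁ = 69910 + 28030 = 97940 km = 9.7940×10⁷ m.
r₂ = 69910 + 385600 = 455510 km = 4.5551×10⁸ m.
Transfer ellipse a_t = (r₁ + r₂)/2 = 2.767×10⁸ m.
At r₁: circular v_c1 = √(μ/r₁) = 35960 m/s; transfer-perijove v_p = √[μ(2/r₁ − 1/a_t)] = 46140 m/s.
At r₂: circular v_c2 = √(μ/r₂) = 16680 m/s; transfer-apojove v_a = √[μ(2/r₂ − 1/a_t)] = 9921 m/s.
Δv₂ = v_c2 − v_a = 6755 m/s.
= 6.755 km/s.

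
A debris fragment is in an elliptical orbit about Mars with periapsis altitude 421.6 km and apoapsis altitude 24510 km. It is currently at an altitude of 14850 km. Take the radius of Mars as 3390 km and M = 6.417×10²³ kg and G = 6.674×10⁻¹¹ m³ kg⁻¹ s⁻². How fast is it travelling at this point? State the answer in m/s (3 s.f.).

μ = GM = 6.674×10⁻¹¹ × 6.417×10²³ = 4.283×10¹³ m³/s².
r_p = 3390 + 421.6 = 3811.6 km = 3.8116×10⁶ m.
r_a = 3390 + 24510 = 27900 km = 2.7900×10⁷ m.
r = 3390 + 14850 = 18240 km = 1.824×10⁷ m.
Semi-major axis a = (r_p + r_a)/2 = 15856 km = 1.586×10⁷ m.
Vis-viva: v² = μ(2/r − 1/a) = 4.283×10¹³ × (1.096×10⁻⁷ − 6.307×10⁻⁸) = 1.995×10⁶ m²/s².
v = 1412 m/s.

v ≈ 1410 m/s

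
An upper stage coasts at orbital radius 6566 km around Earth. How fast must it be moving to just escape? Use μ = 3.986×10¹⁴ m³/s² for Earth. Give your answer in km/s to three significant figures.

r = 6566 km = 6.566×10⁶ m.
Escape speed v_esc = √(2μ/r) = √(2 × 3.986×10¹⁴ / 6.566×10⁶) = √(1.214×10⁸) = 11020 m/s.
= 11.02 km/s.

v_esc ≈ 11.0 km/s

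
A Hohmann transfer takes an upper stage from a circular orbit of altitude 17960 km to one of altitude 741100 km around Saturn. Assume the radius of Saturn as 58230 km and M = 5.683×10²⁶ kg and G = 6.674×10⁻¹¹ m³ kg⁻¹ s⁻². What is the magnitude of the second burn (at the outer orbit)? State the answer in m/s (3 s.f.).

Δv ≈ 4010 m/s

μ = GM = 6.674×10⁻¹¹ × 5.683×10²⁶ = 3.793×10¹⁶ m³/s².
r₁ = 58230 + 17960 = 76190 km = 7.6190×10⁷ m.
r₂ = 58230 + 741100 = 799330 km = 7.9933×10⁸ m.
Transfer ellipse a_t = (r₁ + r₂)/2 = 4.378×10⁸ m.
At r₁: circular v_c1 = √(μ/r₁) = 22310 m/s; transfer-perikrone v_p = √[μ(2/r₁ − 1/a_t)] = 30150 m/s.
At r₂: circular v_c2 = √(μ/r₂) = 6888 m/s; transfer-apokrone v_a = √[μ(2/r₂ − 1/a_t)] = 2874 m/s.
Δv₂ = v_c2 − v_a = 4015 m/s.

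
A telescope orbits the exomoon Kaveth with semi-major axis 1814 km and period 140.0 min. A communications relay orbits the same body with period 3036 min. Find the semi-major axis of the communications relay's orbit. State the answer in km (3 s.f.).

a₂ ≈ 14100 km

Kepler's third law: a³ ∝ T², so a₂ = a₁ (T₂/T₁)^(2/3).
T₂/T₁ = 21.69, (T₂/T₁)^(2/3) = 7.776.
a₂ = 1814 × 7.776 = 14110 km.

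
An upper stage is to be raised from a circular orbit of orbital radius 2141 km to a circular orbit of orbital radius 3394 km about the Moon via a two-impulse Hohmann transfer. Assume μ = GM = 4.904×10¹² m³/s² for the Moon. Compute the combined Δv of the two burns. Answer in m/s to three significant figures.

Δv_total ≈ 307 m/s

r₁ = 2141 km = 2.141×10⁶ m.
r₂ = 3394 km = 3.394×10⁶ m.
Transfer ellipse a_t = (r₁ + r₂)/2 = 2.768×10⁶ m.
At r₁: circular v_c1 = √(μ/r₁) = 1513 m/s; transfer-perilune v_p = √[μ(2/r₁ − 1/a_t)] = 1676 m/s.
Δv₁ = v_p − v_c1 = 162.6 m/s.
At r₂: circular v_c2 = √(μ/r₂) = 1202 m/s; transfer-apolune v_a = √[μ(2/r₂ − 1/a_t)] = 1057 m/s.
Δv₂ = v_c2 − v_a = 144.8 m/s.
Total Δv = Δv₁ + Δv₂ = 307.3 m/s.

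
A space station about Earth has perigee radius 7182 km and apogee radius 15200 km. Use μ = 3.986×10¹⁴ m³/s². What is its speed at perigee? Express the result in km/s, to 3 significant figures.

v ≈ 8.68 km/s

Semi-major axis a = (r_p + r_a)/2 = 11191 km = 1.119×10⁷ m.
Vis-viva: v² = μ(2/r − 1/a) = 3.986×10¹⁴ × (2.785×10⁻⁷ − 8.936×10⁻⁸) = 7.538×10⁷ m²/s².
v = 8682 m/s = 8.682 km/s.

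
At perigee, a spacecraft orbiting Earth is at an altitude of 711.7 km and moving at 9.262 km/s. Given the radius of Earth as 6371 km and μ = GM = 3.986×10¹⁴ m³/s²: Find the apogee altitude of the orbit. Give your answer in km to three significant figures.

r_p = 6371 + 711.7 = 7082.7 km = 7.083×10⁶ m.
Specific energy ε = v²/2 − μ/r = -1.339×10⁷ J/kg, so a = −μ/(2ε) = 1.489×10⁷ m.
The apsides satisfy r_p + r_a = 2a, so the apogee radius is 2a − r_p = 2.270×10⁷ m = 22695 km.
Apogee altitude = 22695 − 6371 = 16324 km.

apogee altitude ≈ 16300 km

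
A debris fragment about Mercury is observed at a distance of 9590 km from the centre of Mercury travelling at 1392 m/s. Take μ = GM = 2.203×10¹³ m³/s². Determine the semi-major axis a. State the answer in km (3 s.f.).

a ≈ 8290 km

r = 9.590×10⁶ m.
Vis-viva rearranged: 1/a = 2/r − v²/μ = 2.086×10⁻⁷ − 8.796×10⁻⁸ = 1.206×10⁻⁷ m⁻¹.
a = 8.292×10⁶ m = 8292.2 km.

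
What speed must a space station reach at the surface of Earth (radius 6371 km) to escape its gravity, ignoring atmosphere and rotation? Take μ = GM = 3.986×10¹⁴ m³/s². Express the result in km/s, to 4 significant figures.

r = R = 6.371×10⁶ m.
Escape speed v_esc = √(2μ/r) = √(2 × 3.986×10¹⁴ / 6.371×10⁶) = √(1.251×10⁸) = 11190 m/s.
= 11.19 km/s.

v_esc ≈ 11.19 km/s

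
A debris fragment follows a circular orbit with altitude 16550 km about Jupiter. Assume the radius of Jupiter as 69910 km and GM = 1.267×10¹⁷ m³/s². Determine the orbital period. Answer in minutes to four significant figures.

r = 69910 + 16550 = 86460 km = 8.6460×10⁷ m.
Kepler's third law: T = 2π√(r³/μ) = 2π√((8.646×10⁷)³ / 1.267×10¹⁷).
r³/μ = 5.101×10⁶ s², so T = 2π × 2.259×10³ = 1.419×10⁴ s.
Converting: 1.419×10⁴ s ÷ 60.00 = 236.5 minutes.

T ≈ 236.5 minutes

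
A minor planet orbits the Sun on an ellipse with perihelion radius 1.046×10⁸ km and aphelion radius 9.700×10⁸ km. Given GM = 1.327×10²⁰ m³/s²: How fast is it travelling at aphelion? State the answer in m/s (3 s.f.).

v ≈ 5160 m/s

Semi-major axis a = (r_p + r_a)/2 = 5.3730×10⁸ km = 5.373×10¹¹ m.
Vis-viva: v² = μ(2/r − 1/a) = 1.327×10²⁰ × (2.062×10⁻¹² − 1.861×10⁻¹²) = 2.663×10⁷ m²/s².
v = 5161 m/s.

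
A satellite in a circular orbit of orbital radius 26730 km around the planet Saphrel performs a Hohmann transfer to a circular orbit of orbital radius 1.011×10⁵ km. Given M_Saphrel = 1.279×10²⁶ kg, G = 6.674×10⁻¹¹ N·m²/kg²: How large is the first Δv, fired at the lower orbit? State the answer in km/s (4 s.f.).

μ = GM = 6.674×10⁻¹¹ × 1.279×10²⁶ = 8.536×10¹⁵ m³/s².
r₁ = 26730 km = 2.673×10⁷ m.
r₂ = 1.011×10⁵ km = 1.011×10⁸ m.
Transfer ellipse a_t = (r₁ + r₂)/2 = 6.392×10⁷ m.
At r₁: circular v_c1 = √(μ/r₁) = 17870 m/s; transfer-periapsis v_p = √[μ(2/r₁ − 1/a_t)] = 22480 m/s.
Δv₁ = v_p − v_c1 = 4605 m/s.
= 4.605 km/s.

Δv ≈ 4.605 km/s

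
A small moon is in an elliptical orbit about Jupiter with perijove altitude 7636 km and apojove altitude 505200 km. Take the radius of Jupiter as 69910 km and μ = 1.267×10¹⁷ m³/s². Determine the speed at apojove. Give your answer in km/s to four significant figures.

v ≈ 7.235 km/s

r_p = 69910 + 7636 = 77546 km = 7.7546×10⁷ m.
r_a = 69910 + 505200 = 575110 km = 5.7511×10⁸ m.
Semi-major axis a = (r_p + r_a)/2 = 3.2633×10⁵ km = 3.263×10⁸ m.
Vis-viva: v² = μ(2/r − 1/a) = 1.267×10¹⁷ × (3.478×10⁻⁹ − 3.064×10⁻⁹) = 5.235×10⁷ m²/s².
v = 7235 m/s = 7.235 km/s.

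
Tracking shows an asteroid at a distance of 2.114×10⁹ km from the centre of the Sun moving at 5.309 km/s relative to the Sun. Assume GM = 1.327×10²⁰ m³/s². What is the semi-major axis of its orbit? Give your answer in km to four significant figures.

r = 2.114×10¹² m.
Vis-viva rearranged: 1/a = 2/r − v²/μ = 9.461×10⁻¹³ − 2.124×10⁻¹³ = 7.337×10⁻¹³ m⁻¹.
a = 1.363×10¹² m = 1.3630×10⁹ km.

a ≈ 1.363×10⁹ km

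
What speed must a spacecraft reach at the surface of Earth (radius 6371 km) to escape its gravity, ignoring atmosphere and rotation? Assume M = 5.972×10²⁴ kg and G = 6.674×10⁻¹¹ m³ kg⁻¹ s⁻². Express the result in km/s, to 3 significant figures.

v_esc ≈ 11.2 km/s

μ = GM = 6.674×10⁻¹¹ × 5.972×10²⁴ = 3.986×10¹⁴ m³/s².
r = R = 6.371×10⁶ m.
Escape speed v_esc = √(2μ/r) = √(2 × 3.986×10¹⁴ / 6.371×10⁶) = √(1.251×10⁸) = 11190 m/s.
= 11.19 km/s.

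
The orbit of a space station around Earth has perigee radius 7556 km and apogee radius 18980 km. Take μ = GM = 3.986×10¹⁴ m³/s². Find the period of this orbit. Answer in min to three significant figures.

Semi-major axis a = (r_p + r_a)/2 = (7556.0 + 18980)/2 = 13268 km = 1.327×10⁷ m.
By Kepler's third law T = 2π√(a³/μ) = 2π × 2.421×10³ = 1.521×10⁴ s.
= 253.5 min.

T ≈ 253 min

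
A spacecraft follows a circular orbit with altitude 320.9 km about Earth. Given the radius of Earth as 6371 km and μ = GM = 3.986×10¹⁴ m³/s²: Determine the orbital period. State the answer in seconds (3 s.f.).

r = 6371 + 320.9 = 6691.9 km = 6.6919×10⁶ m.
Kepler's third law: T = 2π√(r³/μ) = 2π√((6.692×10⁶)³ / 3.986×10¹⁴).
r³/μ = 7.518×10⁵ s², so T = 2π × 8.671×10² = 5.448×10³ s.

T ≈ 5450 seconds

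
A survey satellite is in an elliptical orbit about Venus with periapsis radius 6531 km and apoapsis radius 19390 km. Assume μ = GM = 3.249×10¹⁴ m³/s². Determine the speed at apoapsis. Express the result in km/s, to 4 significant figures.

Semi-major axis a = (r_p + r_a)/2 = 12960 km = 1.296×10⁷ m.
Vis-viva: v² = μ(2/r − 1/a) = 3.249×10¹⁴ × (1.031×10⁻⁷ − 7.716×10⁻⁸) = 8.444×10⁶ m²/s².
v = 2906 m/s = 2.906 km/s.

v ≈ 2.906 km/s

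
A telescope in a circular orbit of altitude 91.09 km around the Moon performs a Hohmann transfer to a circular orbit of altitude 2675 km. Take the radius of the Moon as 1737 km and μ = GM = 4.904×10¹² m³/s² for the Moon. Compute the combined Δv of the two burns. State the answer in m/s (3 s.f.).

Δv_total ≈ 557 m/s

r₁ = 1737 + 91.09 = 1828.1 km = 1.8281×10⁶ m.
r₂ = 1737 + 2675 = 4412.0 km = 4.4120×10⁶ m.
Transfer ellipse a_t = (r₁ + r₂)/2 = 3.120×10⁶ m.
At r₁: circular v_c1 = √(μ/r₁) = 1638 m/s; transfer-perilune v_p = √[μ(2/r₁ − 1/a_t)] = 1948 m/s.
Δv₁ = v_p − v_c1 = 309.8 m/s.
At r₂: circular v_c2 = √(μ/r₂) = 1054 m/s; transfer-apolune v_a = √[μ(2/r₂ − 1/a_t)] = 807.0 m/s.
Δv₂ = v_c2 − v_a = 247.3 m/s.
Total Δv = Δv₁ + Δv₂ = 557.1 m/s.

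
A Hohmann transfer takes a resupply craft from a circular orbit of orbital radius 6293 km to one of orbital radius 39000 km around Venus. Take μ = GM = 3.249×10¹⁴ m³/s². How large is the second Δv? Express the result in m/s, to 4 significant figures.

Δv ≈ 1365 m/s

r₁ = 6293 km = 6.293×10⁶ m.
r₂ = 39000 km = 3.900×10⁷ m.
Transfer ellipse a_t = (r₁ + r₂)/2 = 2.265×10⁷ m.
At r₁: circular v_c1 = √(μ/r₁) = 7185 m/s; transfer-periapsis v_p = √[μ(2/r₁ − 1/a_t)] = 9429 m/s.
At r₂: circular v_c2 = √(μ/r₂) = 2886 m/s; transfer-apoapsis v_a = √[μ(2/r₂ − 1/a_t)] = 1521 m/s.
Δv₂ = v_c2 − v_a = 1365 m/s.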